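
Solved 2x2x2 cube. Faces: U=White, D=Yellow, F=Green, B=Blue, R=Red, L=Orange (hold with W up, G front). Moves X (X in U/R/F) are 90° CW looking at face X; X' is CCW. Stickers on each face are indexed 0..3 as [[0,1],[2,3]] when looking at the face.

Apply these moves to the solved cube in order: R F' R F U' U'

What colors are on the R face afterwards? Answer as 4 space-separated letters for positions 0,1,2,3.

After move 1 (R): R=RRRR U=WGWG F=GYGY D=YBYB B=WBWB
After move 2 (F'): F=YYGG U=WGRR R=BRYR D=OOYB L=OGOW
After move 3 (R): R=YBRR U=WYRG F=YOGB D=OWYW B=RBGB
After move 4 (F): F=GYBO U=WYWG R=RBGR D=RYYW L=OOOW
After move 5 (U'): U=YGWW F=OOBO R=GYGR B=RBGB L=RBOW
After move 6 (U'): U=GWYW F=RBBO R=OOGR B=GYGB L=RBOW
Query: R face = OOGR

Answer: O O G R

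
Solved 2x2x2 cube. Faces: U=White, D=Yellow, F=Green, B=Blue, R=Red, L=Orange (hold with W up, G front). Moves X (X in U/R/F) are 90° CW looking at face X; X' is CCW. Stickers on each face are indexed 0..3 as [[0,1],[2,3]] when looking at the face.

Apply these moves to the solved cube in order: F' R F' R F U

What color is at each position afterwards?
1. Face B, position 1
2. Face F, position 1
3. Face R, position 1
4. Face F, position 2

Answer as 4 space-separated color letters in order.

After move 1 (F'): F=GGGG U=WWRR R=YRYR D=OOYY L=OWOW
After move 2 (R): R=YYRR U=WGRG F=GOGY D=OBYB B=RBWB
After move 3 (F'): F=OYGG U=WGYR R=BYOR D=WWYB L=OGOR
After move 4 (R): R=OBRY U=WYYG F=OWGB D=WWYR B=RBGB
After move 5 (F): F=GOBW U=WYRG R=YBGY D=ROYR L=OWOW
After move 6 (U): U=RWGY F=YBBW R=RBGY B=OWGB L=GOOW
Query 1: B[1] = W
Query 2: F[1] = B
Query 3: R[1] = B
Query 4: F[2] = B

Answer: W B B B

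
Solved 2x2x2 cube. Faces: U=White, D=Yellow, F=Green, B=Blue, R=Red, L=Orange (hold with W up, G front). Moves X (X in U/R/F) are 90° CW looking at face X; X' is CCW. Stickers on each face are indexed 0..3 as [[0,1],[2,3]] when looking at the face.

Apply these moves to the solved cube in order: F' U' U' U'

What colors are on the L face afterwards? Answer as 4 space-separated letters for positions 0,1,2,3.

Answer: G G O W

Derivation:
After move 1 (F'): F=GGGG U=WWRR R=YRYR D=OOYY L=OWOW
After move 2 (U'): U=WRWR F=OWGG R=GGYR B=YRBB L=BBOW
After move 3 (U'): U=RRWW F=BBGG R=OWYR B=GGBB L=YROW
After move 4 (U'): U=RWRW F=YRGG R=BBYR B=OWBB L=GGOW
Query: L face = GGOW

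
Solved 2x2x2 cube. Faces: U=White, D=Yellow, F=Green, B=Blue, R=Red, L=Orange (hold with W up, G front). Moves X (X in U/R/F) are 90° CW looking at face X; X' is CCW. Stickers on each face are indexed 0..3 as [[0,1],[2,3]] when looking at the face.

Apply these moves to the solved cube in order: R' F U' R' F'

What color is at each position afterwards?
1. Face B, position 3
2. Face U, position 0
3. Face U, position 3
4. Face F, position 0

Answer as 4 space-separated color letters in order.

Answer: B B G O

Derivation:
After move 1 (R'): R=RRRR U=WBWB F=GWGW D=YGYG B=YBYB
After move 2 (F): F=GGWW U=WBOO R=WRBR D=RRYG L=OYOG
After move 3 (U'): U=BOWO F=OYWW R=GGBR B=WRYB L=YBOG
After move 4 (R'): R=GRGB U=BYWW F=OOWO D=RYYW B=GRRB
After move 5 (F'): F=OOOW U=BYGG R=YRRB D=BGYW L=YWOW
Query 1: B[3] = B
Query 2: U[0] = B
Query 3: U[3] = G
Query 4: F[0] = O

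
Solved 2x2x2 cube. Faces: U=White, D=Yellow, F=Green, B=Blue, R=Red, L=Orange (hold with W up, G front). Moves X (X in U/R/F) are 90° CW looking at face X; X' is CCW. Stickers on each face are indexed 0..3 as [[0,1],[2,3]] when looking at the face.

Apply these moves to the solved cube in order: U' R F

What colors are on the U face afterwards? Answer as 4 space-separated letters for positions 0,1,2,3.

Answer: W O O B

Derivation:
After move 1 (U'): U=WWWW F=OOGG R=GGRR B=RRBB L=BBOO
After move 2 (R): R=RGRG U=WOWG F=OYGY D=YBYR B=WRWB
After move 3 (F): F=GOYY U=WOOB R=WGGG D=RRYR L=BYOB
Query: U face = WOOB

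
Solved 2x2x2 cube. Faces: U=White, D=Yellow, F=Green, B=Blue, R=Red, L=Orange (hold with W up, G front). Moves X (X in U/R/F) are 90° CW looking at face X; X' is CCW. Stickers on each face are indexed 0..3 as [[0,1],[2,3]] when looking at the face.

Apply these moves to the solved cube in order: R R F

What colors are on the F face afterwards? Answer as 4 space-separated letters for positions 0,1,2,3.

Answer: G G B B

Derivation:
After move 1 (R): R=RRRR U=WGWG F=GYGY D=YBYB B=WBWB
After move 2 (R): R=RRRR U=WYWY F=GBGB D=YWYW B=GBGB
After move 3 (F): F=GGBB U=WYOO R=WRYR D=RRYW L=OYOW
Query: F face = GGBB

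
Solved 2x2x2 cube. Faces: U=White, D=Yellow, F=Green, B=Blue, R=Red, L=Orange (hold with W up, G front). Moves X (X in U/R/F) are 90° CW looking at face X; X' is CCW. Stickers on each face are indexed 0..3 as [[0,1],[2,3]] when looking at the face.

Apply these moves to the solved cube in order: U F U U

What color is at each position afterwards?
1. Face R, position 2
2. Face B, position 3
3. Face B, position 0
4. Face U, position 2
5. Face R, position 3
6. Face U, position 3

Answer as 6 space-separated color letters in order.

After move 1 (U): U=WWWW F=RRGG R=BBRR B=OOBB L=GGOO
After move 2 (F): F=GRGR U=WWOG R=WBWR D=RBYY L=GYOY
After move 3 (U): U=OWGW F=WBGR R=OOWR B=GYBB L=GROY
After move 4 (U): U=GOWW F=OOGR R=GYWR B=GRBB L=WBOY
Query 1: R[2] = W
Query 2: B[3] = B
Query 3: B[0] = G
Query 4: U[2] = W
Query 5: R[3] = R
Query 6: U[3] = W

Answer: W B G W R W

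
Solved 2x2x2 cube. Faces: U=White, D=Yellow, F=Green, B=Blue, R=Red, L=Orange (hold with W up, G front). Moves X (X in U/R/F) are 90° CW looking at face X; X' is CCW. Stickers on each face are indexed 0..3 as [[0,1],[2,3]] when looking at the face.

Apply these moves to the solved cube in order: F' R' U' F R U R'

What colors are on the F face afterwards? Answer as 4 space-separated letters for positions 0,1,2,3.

After move 1 (F'): F=GGGG U=WWRR R=YRYR D=OOYY L=OWOW
After move 2 (R'): R=RRYY U=WBRB F=GWGR D=OGYG B=YBOB
After move 3 (U'): U=BBWR F=OWGR R=GWYY B=RROB L=YBOW
After move 4 (F): F=GORW U=BBWB R=WWRY D=YGYG L=YOOG
After move 5 (R): R=RWYW U=BOWW F=GGRG D=YOYR B=BRBB
After move 6 (U): U=WBWO F=RWRG R=BRYW B=YOBB L=GGOG
After move 7 (R'): R=RWBY U=WBWY F=RBRO D=YWYG B=ROOB
Query: F face = RBRO

Answer: R B R O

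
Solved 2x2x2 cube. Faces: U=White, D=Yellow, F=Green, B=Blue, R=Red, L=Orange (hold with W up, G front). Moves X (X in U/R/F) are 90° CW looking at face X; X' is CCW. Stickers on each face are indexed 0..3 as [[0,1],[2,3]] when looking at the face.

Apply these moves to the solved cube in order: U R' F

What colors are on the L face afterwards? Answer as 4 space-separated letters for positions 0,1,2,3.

After move 1 (U): U=WWWW F=RRGG R=BBRR B=OOBB L=GGOO
After move 2 (R'): R=BRBR U=WBWO F=RWGW D=YRYG B=YOYB
After move 3 (F): F=GRWW U=WBOG R=WROR D=BBYG L=GYOR
Query: L face = GYOR

Answer: G Y O R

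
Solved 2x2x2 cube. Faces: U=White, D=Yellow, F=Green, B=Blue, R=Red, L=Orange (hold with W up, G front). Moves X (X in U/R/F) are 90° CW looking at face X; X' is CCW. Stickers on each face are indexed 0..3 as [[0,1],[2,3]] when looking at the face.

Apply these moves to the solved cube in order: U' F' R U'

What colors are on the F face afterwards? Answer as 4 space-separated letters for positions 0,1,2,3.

After move 1 (U'): U=WWWW F=OOGG R=GGRR B=RRBB L=BBOO
After move 2 (F'): F=OGOG U=WWGR R=YGYR D=BOYY L=BWOW
After move 3 (R): R=YYRG U=WGGG F=OOOY D=BBYR B=RRWB
After move 4 (U'): U=GGWG F=BWOY R=OORG B=YYWB L=RROW
Query: F face = BWOY

Answer: B W O Y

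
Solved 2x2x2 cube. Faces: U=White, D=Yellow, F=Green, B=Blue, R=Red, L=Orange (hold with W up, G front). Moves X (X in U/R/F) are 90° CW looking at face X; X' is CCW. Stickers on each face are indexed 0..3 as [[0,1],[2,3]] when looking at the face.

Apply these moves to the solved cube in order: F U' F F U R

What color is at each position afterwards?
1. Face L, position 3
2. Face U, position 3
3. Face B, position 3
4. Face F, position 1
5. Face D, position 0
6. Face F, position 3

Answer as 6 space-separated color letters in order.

After move 1 (F): F=GGGG U=WWOO R=WRWR D=RRYY L=OYOY
After move 2 (U'): U=WOWO F=OYGG R=GGWR B=WRBB L=BBOY
After move 3 (F): F=GOGY U=WOYB R=WGOR D=WGYY L=BROR
After move 4 (F): F=GGYO U=WORR R=YGBR D=OWYY L=BWOG
After move 5 (U): U=RWRO F=YGYO R=WRBR B=BWBB L=GGOG
After move 6 (R): R=BWRR U=RGRO F=YWYY D=OBYB B=OWWB
Query 1: L[3] = G
Query 2: U[3] = O
Query 3: B[3] = B
Query 4: F[1] = W
Query 5: D[0] = O
Query 6: F[3] = Y

Answer: G O B W O Y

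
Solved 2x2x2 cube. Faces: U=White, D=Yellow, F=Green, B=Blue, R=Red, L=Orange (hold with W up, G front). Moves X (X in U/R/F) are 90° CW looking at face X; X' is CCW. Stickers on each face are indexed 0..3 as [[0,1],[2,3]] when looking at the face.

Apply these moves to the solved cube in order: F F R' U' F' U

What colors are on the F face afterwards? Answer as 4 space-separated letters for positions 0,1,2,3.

Answer: G W O G

Derivation:
After move 1 (F): F=GGGG U=WWOO R=WRWR D=RRYY L=OYOY
After move 2 (F): F=GGGG U=WWYY R=OROR D=WWYY L=OROR
After move 3 (R'): R=RROO U=WBYB F=GWGY D=WGYG B=YBWB
After move 4 (U'): U=BBWY F=ORGY R=GWOO B=RRWB L=YBOR
After move 5 (F'): F=RYOG U=BBGO R=GWWO D=BRYG L=YYOW
After move 6 (U): U=GBOB F=GWOG R=RRWO B=YYWB L=RYOW
Query: F face = GWOG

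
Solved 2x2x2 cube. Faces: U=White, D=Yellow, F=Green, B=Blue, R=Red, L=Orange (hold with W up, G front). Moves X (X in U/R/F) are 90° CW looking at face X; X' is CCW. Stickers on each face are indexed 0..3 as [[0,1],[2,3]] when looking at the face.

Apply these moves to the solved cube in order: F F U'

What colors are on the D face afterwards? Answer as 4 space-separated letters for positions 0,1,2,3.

After move 1 (F): F=GGGG U=WWOO R=WRWR D=RRYY L=OYOY
After move 2 (F): F=GGGG U=WWYY R=OROR D=WWYY L=OROR
After move 3 (U'): U=WYWY F=ORGG R=GGOR B=ORBB L=BBOR
Query: D face = WWYY

Answer: W W Y Y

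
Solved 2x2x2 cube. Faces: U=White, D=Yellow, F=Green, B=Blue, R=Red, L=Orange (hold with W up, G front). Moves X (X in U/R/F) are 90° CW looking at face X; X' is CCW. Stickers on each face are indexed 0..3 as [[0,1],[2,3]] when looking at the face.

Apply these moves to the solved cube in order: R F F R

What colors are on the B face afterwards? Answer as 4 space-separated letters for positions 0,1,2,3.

After move 1 (R): R=RRRR U=WGWG F=GYGY D=YBYB B=WBWB
After move 2 (F): F=GGYY U=WGOO R=WRGR D=RRYB L=OYOB
After move 3 (F): F=YGYG U=WGBY R=OROR D=GWYB L=OROR
After move 4 (R): R=OORR U=WGBG F=YWYB D=GWYW B=YBGB
Query: B face = YBGB

Answer: Y B G B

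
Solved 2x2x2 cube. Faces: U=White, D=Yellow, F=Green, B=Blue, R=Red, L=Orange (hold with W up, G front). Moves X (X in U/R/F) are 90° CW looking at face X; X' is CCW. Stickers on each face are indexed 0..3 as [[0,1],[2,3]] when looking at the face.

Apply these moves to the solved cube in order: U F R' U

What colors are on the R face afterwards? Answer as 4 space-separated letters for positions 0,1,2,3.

After move 1 (U): U=WWWW F=RRGG R=BBRR B=OOBB L=GGOO
After move 2 (F): F=GRGR U=WWOG R=WBWR D=RBYY L=GYOY
After move 3 (R'): R=BRWW U=WBOO F=GWGG D=RRYR B=YOBB
After move 4 (U): U=OWOB F=BRGG R=YOWW B=GYBB L=GWOY
Query: R face = YOWW

Answer: Y O W W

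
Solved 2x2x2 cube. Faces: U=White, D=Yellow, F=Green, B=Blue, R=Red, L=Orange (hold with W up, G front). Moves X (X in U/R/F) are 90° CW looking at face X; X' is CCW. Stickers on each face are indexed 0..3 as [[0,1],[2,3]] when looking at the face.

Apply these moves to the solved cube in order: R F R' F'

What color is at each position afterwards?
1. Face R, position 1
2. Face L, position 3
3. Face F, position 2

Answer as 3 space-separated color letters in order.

Answer: R O G

Derivation:
After move 1 (R): R=RRRR U=WGWG F=GYGY D=YBYB B=WBWB
After move 2 (F): F=GGYY U=WGOO R=WRGR D=RRYB L=OYOB
After move 3 (R'): R=RRWG U=WWOW F=GGYO D=RGYY B=BBRB
After move 4 (F'): F=GOGY U=WWRW R=GRRG D=YBYY L=OWOO
Query 1: R[1] = R
Query 2: L[3] = O
Query 3: F[2] = G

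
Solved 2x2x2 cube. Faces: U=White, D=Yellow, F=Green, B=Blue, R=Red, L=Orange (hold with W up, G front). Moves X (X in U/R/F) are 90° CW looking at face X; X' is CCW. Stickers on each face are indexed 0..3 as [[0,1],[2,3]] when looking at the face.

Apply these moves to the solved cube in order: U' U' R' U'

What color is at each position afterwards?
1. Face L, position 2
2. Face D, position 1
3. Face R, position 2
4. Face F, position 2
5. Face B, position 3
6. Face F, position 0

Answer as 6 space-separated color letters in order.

After move 1 (U'): U=WWWW F=OOGG R=GGRR B=RRBB L=BBOO
After move 2 (U'): U=WWWW F=BBGG R=OORR B=GGBB L=RROO
After move 3 (R'): R=OROR U=WBWG F=BWGW D=YBYG B=YGYB
After move 4 (U'): U=BGWW F=RRGW R=BWOR B=ORYB L=YGOO
Query 1: L[2] = O
Query 2: D[1] = B
Query 3: R[2] = O
Query 4: F[2] = G
Query 5: B[3] = B
Query 6: F[0] = R

Answer: O B O G B R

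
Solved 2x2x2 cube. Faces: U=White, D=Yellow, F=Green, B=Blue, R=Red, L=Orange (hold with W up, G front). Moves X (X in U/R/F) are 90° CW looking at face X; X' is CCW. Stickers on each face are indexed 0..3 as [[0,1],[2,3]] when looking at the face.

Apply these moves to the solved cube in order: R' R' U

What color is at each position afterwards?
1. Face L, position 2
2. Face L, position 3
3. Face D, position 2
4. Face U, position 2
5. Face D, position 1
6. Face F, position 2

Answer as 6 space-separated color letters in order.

Answer: O O Y Y W G

Derivation:
After move 1 (R'): R=RRRR U=WBWB F=GWGW D=YGYG B=YBYB
After move 2 (R'): R=RRRR U=WYWY F=GBGB D=YWYW B=GBGB
After move 3 (U): U=WWYY F=RRGB R=GBRR B=OOGB L=GBOO
Query 1: L[2] = O
Query 2: L[3] = O
Query 3: D[2] = Y
Query 4: U[2] = Y
Query 5: D[1] = W
Query 6: F[2] = G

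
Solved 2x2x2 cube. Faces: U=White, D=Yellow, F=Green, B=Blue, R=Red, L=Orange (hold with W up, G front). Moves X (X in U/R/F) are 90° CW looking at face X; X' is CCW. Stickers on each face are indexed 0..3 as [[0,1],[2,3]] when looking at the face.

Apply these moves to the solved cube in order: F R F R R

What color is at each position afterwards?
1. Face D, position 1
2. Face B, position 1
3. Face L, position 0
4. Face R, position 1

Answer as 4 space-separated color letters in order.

Answer: G B O G

Derivation:
After move 1 (F): F=GGGG U=WWOO R=WRWR D=RRYY L=OYOY
After move 2 (R): R=WWRR U=WGOG F=GRGY D=RBYB B=OBWB
After move 3 (F): F=GGYR U=WGYY R=OWGR D=RWYB L=OROB
After move 4 (R): R=GORW U=WGYR F=GWYB D=RWYO B=YBGB
After move 5 (R): R=RGWO U=WWYB F=GWYO D=RGYY B=RBGB
Query 1: D[1] = G
Query 2: B[1] = B
Query 3: L[0] = O
Query 4: R[1] = G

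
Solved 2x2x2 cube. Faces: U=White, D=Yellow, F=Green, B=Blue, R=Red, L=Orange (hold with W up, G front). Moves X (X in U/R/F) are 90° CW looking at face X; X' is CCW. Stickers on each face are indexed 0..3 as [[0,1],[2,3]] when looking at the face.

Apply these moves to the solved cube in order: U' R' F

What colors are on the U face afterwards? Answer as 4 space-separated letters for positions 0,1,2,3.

After move 1 (U'): U=WWWW F=OOGG R=GGRR B=RRBB L=BBOO
After move 2 (R'): R=GRGR U=WBWR F=OWGW D=YOYG B=YRYB
After move 3 (F): F=GOWW U=WBOB R=WRRR D=GGYG L=BYOO
Query: U face = WBOB

Answer: W B O B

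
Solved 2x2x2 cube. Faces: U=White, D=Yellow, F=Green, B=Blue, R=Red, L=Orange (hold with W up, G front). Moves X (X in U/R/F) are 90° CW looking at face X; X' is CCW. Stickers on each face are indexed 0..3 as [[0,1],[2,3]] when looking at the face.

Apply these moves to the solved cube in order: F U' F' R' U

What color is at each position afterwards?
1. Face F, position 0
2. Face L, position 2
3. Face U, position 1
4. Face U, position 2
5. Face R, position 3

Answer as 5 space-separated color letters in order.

After move 1 (F): F=GGGG U=WWOO R=WRWR D=RRYY L=OYOY
After move 2 (U'): U=WOWO F=OYGG R=GGWR B=WRBB L=BBOY
After move 3 (F'): F=YGOG U=WOGW R=RGRR D=BYYY L=BOOW
After move 4 (R'): R=GRRR U=WBGW F=YOOW D=BGYG B=YRYB
After move 5 (U): U=GWWB F=GROW R=YRRR B=BOYB L=YOOW
Query 1: F[0] = G
Query 2: L[2] = O
Query 3: U[1] = W
Query 4: U[2] = W
Query 5: R[3] = R

Answer: G O W W R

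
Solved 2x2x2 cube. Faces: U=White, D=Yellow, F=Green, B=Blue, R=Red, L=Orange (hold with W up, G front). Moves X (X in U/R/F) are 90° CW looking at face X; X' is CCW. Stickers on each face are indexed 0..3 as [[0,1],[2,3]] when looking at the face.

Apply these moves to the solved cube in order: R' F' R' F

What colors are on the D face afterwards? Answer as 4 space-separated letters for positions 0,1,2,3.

Answer: G R Y G

Derivation:
After move 1 (R'): R=RRRR U=WBWB F=GWGW D=YGYG B=YBYB
After move 2 (F'): F=WWGG U=WBRR R=GRYR D=OOYG L=OBOW
After move 3 (R'): R=RRGY U=WYRY F=WBGR D=OWYG B=GBOB
After move 4 (F): F=GWRB U=WYWB R=RRYY D=GRYG L=OOOW
Query: D face = GRYG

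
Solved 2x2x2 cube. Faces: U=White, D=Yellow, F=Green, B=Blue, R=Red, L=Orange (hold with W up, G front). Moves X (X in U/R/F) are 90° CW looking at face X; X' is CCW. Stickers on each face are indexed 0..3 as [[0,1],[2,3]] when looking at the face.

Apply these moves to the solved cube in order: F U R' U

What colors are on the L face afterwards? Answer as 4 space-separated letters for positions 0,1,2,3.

After move 1 (F): F=GGGG U=WWOO R=WRWR D=RRYY L=OYOY
After move 2 (U): U=OWOW F=WRGG R=BBWR B=OYBB L=GGOY
After move 3 (R'): R=BRBW U=OBOO F=WWGW D=RRYG B=YYRB
After move 4 (U): U=OOOB F=BRGW R=YYBW B=GGRB L=WWOY
Query: L face = WWOY

Answer: W W O Y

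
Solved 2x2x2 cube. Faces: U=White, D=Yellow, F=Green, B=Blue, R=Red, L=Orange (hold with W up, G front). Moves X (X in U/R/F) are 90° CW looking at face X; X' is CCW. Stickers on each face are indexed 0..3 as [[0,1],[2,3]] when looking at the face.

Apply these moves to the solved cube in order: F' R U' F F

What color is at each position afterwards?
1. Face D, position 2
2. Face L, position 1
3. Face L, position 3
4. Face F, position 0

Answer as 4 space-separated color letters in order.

Answer: Y R G Y

Derivation:
After move 1 (F'): F=GGGG U=WWRR R=YRYR D=OOYY L=OWOW
After move 2 (R): R=YYRR U=WGRG F=GOGY D=OBYB B=RBWB
After move 3 (U'): U=GGWR F=OWGY R=GORR B=YYWB L=RBOW
After move 4 (F): F=GOYW U=GGWB R=WORR D=RGYB L=ROOB
After move 5 (F): F=YGWO U=GGBO R=WOBR D=RWYB L=RROG
Query 1: D[2] = Y
Query 2: L[1] = R
Query 3: L[3] = G
Query 4: F[0] = Y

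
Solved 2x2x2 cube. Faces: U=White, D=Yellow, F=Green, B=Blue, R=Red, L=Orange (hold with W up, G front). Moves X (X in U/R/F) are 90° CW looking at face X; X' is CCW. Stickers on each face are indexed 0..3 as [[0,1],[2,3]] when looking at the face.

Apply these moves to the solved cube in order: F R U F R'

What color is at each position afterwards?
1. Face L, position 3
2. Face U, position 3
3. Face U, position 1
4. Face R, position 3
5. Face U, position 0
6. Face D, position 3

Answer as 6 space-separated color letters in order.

Answer: B O W G O W

Derivation:
After move 1 (F): F=GGGG U=WWOO R=WRWR D=RRYY L=OYOY
After move 2 (R): R=WWRR U=WGOG F=GRGY D=RBYB B=OBWB
After move 3 (U): U=OWGG F=WWGY R=OBRR B=OYWB L=GROY
After move 4 (F): F=GWYW U=OWYR R=GBGR D=ROYB L=GROB
After move 5 (R'): R=BRGG U=OWYO F=GWYR D=RWYW B=BYOB
Query 1: L[3] = B
Query 2: U[3] = O
Query 3: U[1] = W
Query 4: R[3] = G
Query 5: U[0] = O
Query 6: D[3] = W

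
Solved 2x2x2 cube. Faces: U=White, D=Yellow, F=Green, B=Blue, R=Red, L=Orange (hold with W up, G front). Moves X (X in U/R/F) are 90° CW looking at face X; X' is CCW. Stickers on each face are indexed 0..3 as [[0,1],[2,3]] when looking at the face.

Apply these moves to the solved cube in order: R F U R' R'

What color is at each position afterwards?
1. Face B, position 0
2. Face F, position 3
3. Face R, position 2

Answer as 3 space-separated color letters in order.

Answer: Y O B

Derivation:
After move 1 (R): R=RRRR U=WGWG F=GYGY D=YBYB B=WBWB
After move 2 (F): F=GGYY U=WGOO R=WRGR D=RRYB L=OYOB
After move 3 (U): U=OWOG F=WRYY R=WBGR B=OYWB L=GGOB
After move 4 (R'): R=BRWG U=OWOO F=WWYG D=RRYY B=BYRB
After move 5 (R'): R=RGBW U=OROB F=WWYO D=RWYG B=YYRB
Query 1: B[0] = Y
Query 2: F[3] = O
Query 3: R[2] = B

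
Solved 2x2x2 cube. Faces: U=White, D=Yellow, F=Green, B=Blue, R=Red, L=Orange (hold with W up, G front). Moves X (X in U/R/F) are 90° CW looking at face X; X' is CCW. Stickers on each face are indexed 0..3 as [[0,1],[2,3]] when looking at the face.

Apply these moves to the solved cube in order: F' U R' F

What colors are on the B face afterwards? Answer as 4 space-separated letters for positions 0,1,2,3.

After move 1 (F'): F=GGGG U=WWRR R=YRYR D=OOYY L=OWOW
After move 2 (U): U=RWRW F=YRGG R=BBYR B=OWBB L=GGOW
After move 3 (R'): R=BRBY U=RBRO F=YWGW D=ORYG B=YWOB
After move 4 (F): F=GYWW U=RBWG R=RROY D=BBYG L=GOOR
Query: B face = YWOB

Answer: Y W O B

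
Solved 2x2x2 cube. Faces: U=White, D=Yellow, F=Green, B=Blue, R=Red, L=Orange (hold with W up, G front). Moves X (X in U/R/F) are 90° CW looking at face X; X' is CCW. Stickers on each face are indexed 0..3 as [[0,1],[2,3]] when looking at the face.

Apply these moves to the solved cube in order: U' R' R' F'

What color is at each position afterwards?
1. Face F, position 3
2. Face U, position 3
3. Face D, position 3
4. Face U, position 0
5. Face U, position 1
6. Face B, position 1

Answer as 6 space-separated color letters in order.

Answer: G G W W Y R

Derivation:
After move 1 (U'): U=WWWW F=OOGG R=GGRR B=RRBB L=BBOO
After move 2 (R'): R=GRGR U=WBWR F=OWGW D=YOYG B=YRYB
After move 3 (R'): R=RRGG U=WYWY F=OBGR D=YWYW B=GROB
After move 4 (F'): F=BROG U=WYRG R=WRYG D=BOYW L=BYOW
Query 1: F[3] = G
Query 2: U[3] = G
Query 3: D[3] = W
Query 4: U[0] = W
Query 5: U[1] = Y
Query 6: B[1] = R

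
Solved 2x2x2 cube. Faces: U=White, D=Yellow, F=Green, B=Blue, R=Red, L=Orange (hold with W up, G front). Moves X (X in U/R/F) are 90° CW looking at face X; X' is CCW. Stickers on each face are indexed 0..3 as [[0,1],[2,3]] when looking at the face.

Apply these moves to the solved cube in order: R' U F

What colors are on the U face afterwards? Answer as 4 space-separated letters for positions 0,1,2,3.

Answer: W W O W

Derivation:
After move 1 (R'): R=RRRR U=WBWB F=GWGW D=YGYG B=YBYB
After move 2 (U): U=WWBB F=RRGW R=YBRR B=OOYB L=GWOO
After move 3 (F): F=GRWR U=WWOW R=BBBR D=RYYG L=GYOG
Query: U face = WWOW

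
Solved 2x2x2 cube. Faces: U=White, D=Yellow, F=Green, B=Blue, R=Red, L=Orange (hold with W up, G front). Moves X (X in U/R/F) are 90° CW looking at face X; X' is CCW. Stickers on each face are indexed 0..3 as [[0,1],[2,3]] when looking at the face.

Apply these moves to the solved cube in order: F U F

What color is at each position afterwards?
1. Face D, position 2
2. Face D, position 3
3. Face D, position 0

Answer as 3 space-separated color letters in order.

Answer: Y Y W

Derivation:
After move 1 (F): F=GGGG U=WWOO R=WRWR D=RRYY L=OYOY
After move 2 (U): U=OWOW F=WRGG R=BBWR B=OYBB L=GGOY
After move 3 (F): F=GWGR U=OWYG R=OBWR D=WBYY L=GROR
Query 1: D[2] = Y
Query 2: D[3] = Y
Query 3: D[0] = W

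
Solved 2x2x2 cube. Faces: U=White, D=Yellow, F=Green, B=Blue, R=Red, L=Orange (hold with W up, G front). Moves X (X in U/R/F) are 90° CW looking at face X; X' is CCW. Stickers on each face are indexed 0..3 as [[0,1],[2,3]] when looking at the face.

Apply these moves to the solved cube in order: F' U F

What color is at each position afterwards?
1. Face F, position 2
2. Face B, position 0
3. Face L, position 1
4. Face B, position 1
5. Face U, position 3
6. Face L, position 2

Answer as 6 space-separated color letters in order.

After move 1 (F'): F=GGGG U=WWRR R=YRYR D=OOYY L=OWOW
After move 2 (U): U=RWRW F=YRGG R=BBYR B=OWBB L=GGOW
After move 3 (F): F=GYGR U=RWWG R=RBWR D=YBYY L=GOOO
Query 1: F[2] = G
Query 2: B[0] = O
Query 3: L[1] = O
Query 4: B[1] = W
Query 5: U[3] = G
Query 6: L[2] = O

Answer: G O O W G O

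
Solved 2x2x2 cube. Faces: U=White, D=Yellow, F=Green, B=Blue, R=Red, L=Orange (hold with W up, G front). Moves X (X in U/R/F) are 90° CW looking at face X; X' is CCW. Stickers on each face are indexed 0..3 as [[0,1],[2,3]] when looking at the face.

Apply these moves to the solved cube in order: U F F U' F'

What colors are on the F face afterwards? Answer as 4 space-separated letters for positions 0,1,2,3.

After move 1 (U): U=WWWW F=RRGG R=BBRR B=OOBB L=GGOO
After move 2 (F): F=GRGR U=WWOG R=WBWR D=RBYY L=GYOY
After move 3 (F): F=GGRR U=WWYY R=OBGR D=WWYY L=GROB
After move 4 (U'): U=WYWY F=GRRR R=GGGR B=OBBB L=OOOB
After move 5 (F'): F=RRGR U=WYGG R=WGWR D=OBYY L=OYOW
Query: F face = RRGR

Answer: R R G R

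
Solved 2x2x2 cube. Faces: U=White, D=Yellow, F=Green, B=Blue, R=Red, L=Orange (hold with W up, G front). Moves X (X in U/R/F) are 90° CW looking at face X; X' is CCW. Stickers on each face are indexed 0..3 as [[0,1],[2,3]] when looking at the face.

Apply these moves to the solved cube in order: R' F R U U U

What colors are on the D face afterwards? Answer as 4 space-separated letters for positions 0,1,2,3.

Answer: R Y Y Y

Derivation:
After move 1 (R'): R=RRRR U=WBWB F=GWGW D=YGYG B=YBYB
After move 2 (F): F=GGWW U=WBOO R=WRBR D=RRYG L=OYOG
After move 3 (R): R=BWRR U=WGOW F=GRWG D=RYYY B=OBBB
After move 4 (U): U=OWWG F=BWWG R=OBRR B=OYBB L=GROG
After move 5 (U): U=WOGW F=OBWG R=OYRR B=GRBB L=BWOG
After move 6 (U): U=GWWO F=OYWG R=GRRR B=BWBB L=OBOG
Query: D face = RYYY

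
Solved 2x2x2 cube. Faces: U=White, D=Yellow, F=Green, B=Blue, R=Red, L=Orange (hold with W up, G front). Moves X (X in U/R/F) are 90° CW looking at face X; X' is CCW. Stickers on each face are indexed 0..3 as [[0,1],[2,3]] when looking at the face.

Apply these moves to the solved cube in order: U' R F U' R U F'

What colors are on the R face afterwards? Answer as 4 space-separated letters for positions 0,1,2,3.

Answer: W G R O

Derivation:
After move 1 (U'): U=WWWW F=OOGG R=GGRR B=RRBB L=BBOO
After move 2 (R): R=RGRG U=WOWG F=OYGY D=YBYR B=WRWB
After move 3 (F): F=GOYY U=WOOB R=WGGG D=RRYR L=BYOB
After move 4 (U'): U=OBWO F=BYYY R=GOGG B=WGWB L=WROB
After move 5 (R): R=GGGO U=OYWY F=BRYR D=RWYW B=OGBB
After move 6 (U): U=WOYY F=GGYR R=OGGO B=WRBB L=BROB
After move 7 (F'): F=GRGY U=WOOG R=WGRO D=RBYW L=BYOY
Query: R face = WGRO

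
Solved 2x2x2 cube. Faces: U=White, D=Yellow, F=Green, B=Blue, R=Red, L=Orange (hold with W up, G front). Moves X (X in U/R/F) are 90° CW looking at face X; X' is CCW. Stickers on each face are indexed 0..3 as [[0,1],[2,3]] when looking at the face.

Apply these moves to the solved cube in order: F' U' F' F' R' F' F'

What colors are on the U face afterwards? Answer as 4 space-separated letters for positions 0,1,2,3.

After move 1 (F'): F=GGGG U=WWRR R=YRYR D=OOYY L=OWOW
After move 2 (U'): U=WRWR F=OWGG R=GGYR B=YRBB L=BBOW
After move 3 (F'): F=WGOG U=WRGY R=OGOR D=BWYY L=BROW
After move 4 (F'): F=GGWO U=WROO R=WGBR D=RWYY L=BYOG
After move 5 (R'): R=GRWB U=WBOY F=GRWO D=RGYO B=YRWB
After move 6 (F'): F=ROGW U=WBGW R=GRRB D=YGYO L=BYOO
After move 7 (F'): F=OWRG U=WBGR R=GRYB D=YOYO L=BWOG
Query: U face = WBGR

Answer: W B G R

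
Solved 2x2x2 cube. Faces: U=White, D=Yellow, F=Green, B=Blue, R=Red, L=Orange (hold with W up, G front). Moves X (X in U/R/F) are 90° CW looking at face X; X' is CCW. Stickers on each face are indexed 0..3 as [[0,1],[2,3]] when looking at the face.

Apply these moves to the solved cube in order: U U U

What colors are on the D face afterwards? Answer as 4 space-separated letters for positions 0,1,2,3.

Answer: Y Y Y Y

Derivation:
After move 1 (U): U=WWWW F=RRGG R=BBRR B=OOBB L=GGOO
After move 2 (U): U=WWWW F=BBGG R=OORR B=GGBB L=RROO
After move 3 (U): U=WWWW F=OOGG R=GGRR B=RRBB L=BBOO
Query: D face = YYYY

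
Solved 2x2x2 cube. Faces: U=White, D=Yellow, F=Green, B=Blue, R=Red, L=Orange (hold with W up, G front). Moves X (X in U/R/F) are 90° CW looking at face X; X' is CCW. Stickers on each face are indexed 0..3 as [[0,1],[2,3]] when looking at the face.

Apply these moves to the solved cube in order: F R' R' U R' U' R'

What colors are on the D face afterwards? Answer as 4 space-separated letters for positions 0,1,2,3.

After move 1 (F): F=GGGG U=WWOO R=WRWR D=RRYY L=OYOY
After move 2 (R'): R=RRWW U=WBOB F=GWGO D=RGYG B=YBRB
After move 3 (R'): R=RWRW U=WROY F=GBGB D=RWYO B=GBGB
After move 4 (U): U=OWYR F=RWGB R=GBRW B=OYGB L=GBOY
After move 5 (R'): R=BWGR U=OGYO F=RWGR D=RWYB B=OYWB
After move 6 (U'): U=GOOY F=GBGR R=RWGR B=BWWB L=OYOY
After move 7 (R'): R=WRRG U=GWOB F=GOGY D=RBYR B=BWWB
Query: D face = RBYR

Answer: R B Y R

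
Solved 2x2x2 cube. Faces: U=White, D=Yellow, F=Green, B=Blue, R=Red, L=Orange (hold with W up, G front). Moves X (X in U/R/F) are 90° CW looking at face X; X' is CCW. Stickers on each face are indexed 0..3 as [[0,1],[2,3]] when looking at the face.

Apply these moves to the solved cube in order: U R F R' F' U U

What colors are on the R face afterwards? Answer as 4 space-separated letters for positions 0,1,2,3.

Answer: G W R G

Derivation:
After move 1 (U): U=WWWW F=RRGG R=BBRR B=OOBB L=GGOO
After move 2 (R): R=RBRB U=WRWG F=RYGY D=YBYO B=WOWB
After move 3 (F): F=GRYY U=WROG R=WBGB D=RRYO L=GYOB
After move 4 (R'): R=BBWG U=WWOW F=GRYG D=RRYY B=OORB
After move 5 (F'): F=RGGY U=WWBW R=RBRG D=YBYY L=GWOO
After move 6 (U): U=BWWW F=RBGY R=OORG B=GWRB L=RGOO
After move 7 (U): U=WBWW F=OOGY R=GWRG B=RGRB L=RBOO
Query: R face = GWRG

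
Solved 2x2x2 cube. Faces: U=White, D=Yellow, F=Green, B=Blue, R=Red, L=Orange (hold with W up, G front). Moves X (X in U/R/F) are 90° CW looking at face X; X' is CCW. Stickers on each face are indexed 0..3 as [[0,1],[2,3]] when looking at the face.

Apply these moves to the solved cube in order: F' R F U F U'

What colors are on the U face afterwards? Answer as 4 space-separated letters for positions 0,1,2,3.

After move 1 (F'): F=GGGG U=WWRR R=YRYR D=OOYY L=OWOW
After move 2 (R): R=YYRR U=WGRG F=GOGY D=OBYB B=RBWB
After move 3 (F): F=GGYO U=WGWW R=RYGR D=RYYB L=OOOB
After move 4 (U): U=WWWG F=RYYO R=RBGR B=OOWB L=GGOB
After move 5 (F): F=YROY U=WWBG R=WBGR D=GRYB L=GROY
After move 6 (U'): U=WGWB F=GROY R=YRGR B=WBWB L=OOOY
Query: U face = WGWB

Answer: W G W B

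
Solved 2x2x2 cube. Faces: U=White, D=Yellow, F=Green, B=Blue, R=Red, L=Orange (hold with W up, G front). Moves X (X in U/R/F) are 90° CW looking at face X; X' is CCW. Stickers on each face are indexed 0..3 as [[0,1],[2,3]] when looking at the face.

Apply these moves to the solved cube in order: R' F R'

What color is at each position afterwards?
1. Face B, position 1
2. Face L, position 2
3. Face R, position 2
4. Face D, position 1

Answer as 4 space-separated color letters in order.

After move 1 (R'): R=RRRR U=WBWB F=GWGW D=YGYG B=YBYB
After move 2 (F): F=GGWW U=WBOO R=WRBR D=RRYG L=OYOG
After move 3 (R'): R=RRWB U=WYOY F=GBWO D=RGYW B=GBRB
Query 1: B[1] = B
Query 2: L[2] = O
Query 3: R[2] = W
Query 4: D[1] = G

Answer: B O W G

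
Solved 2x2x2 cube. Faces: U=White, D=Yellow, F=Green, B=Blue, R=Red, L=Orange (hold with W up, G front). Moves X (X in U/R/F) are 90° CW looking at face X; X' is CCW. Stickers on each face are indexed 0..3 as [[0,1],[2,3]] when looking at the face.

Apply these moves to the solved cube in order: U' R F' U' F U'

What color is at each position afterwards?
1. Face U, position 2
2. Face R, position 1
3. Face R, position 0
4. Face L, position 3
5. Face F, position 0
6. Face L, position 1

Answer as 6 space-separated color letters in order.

After move 1 (U'): U=WWWW F=OOGG R=GGRR B=RRBB L=BBOO
After move 2 (R): R=RGRG U=WOWG F=OYGY D=YBYR B=WRWB
After move 3 (F'): F=YYOG U=WORR R=BGYG D=BOYR L=BGOW
After move 4 (U'): U=ORWR F=BGOG R=YYYG B=BGWB L=WROW
After move 5 (F): F=OBGG U=ORWR R=WYRG D=YYYR L=WBOO
After move 6 (U'): U=RROW F=WBGG R=OBRG B=WYWB L=BGOO
Query 1: U[2] = O
Query 2: R[1] = B
Query 3: R[0] = O
Query 4: L[3] = O
Query 5: F[0] = W
Query 6: L[1] = G

Answer: O B O O W G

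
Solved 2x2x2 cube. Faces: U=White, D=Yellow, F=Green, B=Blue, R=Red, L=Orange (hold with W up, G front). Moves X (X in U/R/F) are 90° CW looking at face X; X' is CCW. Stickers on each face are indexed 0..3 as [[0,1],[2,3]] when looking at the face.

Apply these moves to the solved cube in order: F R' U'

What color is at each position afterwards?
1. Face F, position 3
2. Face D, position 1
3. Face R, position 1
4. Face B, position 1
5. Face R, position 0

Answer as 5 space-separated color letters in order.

Answer: O G W R G

Derivation:
After move 1 (F): F=GGGG U=WWOO R=WRWR D=RRYY L=OYOY
After move 2 (R'): R=RRWW U=WBOB F=GWGO D=RGYG B=YBRB
After move 3 (U'): U=BBWO F=OYGO R=GWWW B=RRRB L=YBOY
Query 1: F[3] = O
Query 2: D[1] = G
Query 3: R[1] = W
Query 4: B[1] = R
Query 5: R[0] = G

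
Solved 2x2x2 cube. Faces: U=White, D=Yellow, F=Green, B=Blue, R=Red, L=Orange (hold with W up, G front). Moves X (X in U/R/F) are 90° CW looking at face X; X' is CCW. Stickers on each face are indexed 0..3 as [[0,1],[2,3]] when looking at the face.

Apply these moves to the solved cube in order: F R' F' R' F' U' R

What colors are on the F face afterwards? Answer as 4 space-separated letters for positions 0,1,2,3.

Answer: O O W G

Derivation:
After move 1 (F): F=GGGG U=WWOO R=WRWR D=RRYY L=OYOY
After move 2 (R'): R=RRWW U=WBOB F=GWGO D=RGYG B=YBRB
After move 3 (F'): F=WOGG U=WBRW R=GRRW D=YYYG L=OBOO
After move 4 (R'): R=RWGR U=WRRY F=WBGW D=YOYG B=GBYB
After move 5 (F'): F=BWWG U=WRRG R=OWYR D=BOYG L=OYOR
After move 6 (U'): U=RGWR F=OYWG R=BWYR B=OWYB L=GBOR
After move 7 (R): R=YBRW U=RYWG F=OOWG D=BYYO B=RWGB
Query: F face = OOWG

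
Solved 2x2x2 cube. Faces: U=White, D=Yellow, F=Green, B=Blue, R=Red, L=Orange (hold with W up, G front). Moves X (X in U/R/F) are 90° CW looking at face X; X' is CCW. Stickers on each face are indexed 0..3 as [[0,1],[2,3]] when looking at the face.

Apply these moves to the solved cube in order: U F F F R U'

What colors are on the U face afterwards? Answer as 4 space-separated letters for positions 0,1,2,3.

Answer: G G W B

Derivation:
After move 1 (U): U=WWWW F=RRGG R=BBRR B=OOBB L=GGOO
After move 2 (F): F=GRGR U=WWOG R=WBWR D=RBYY L=GYOY
After move 3 (F): F=GGRR U=WWYY R=OBGR D=WWYY L=GROB
After move 4 (F): F=RGRG U=WWBR R=YBYR D=GOYY L=GWOW
After move 5 (R): R=YYRB U=WGBG F=RORY D=GBYO B=ROWB
After move 6 (U'): U=GGWB F=GWRY R=RORB B=YYWB L=ROOW
Query: U face = GGWB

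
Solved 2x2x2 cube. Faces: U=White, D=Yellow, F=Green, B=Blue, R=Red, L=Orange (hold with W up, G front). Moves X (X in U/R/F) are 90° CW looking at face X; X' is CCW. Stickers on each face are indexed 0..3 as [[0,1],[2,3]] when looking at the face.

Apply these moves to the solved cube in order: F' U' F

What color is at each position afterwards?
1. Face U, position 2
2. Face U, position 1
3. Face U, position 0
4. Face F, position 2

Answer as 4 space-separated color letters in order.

After move 1 (F'): F=GGGG U=WWRR R=YRYR D=OOYY L=OWOW
After move 2 (U'): U=WRWR F=OWGG R=GGYR B=YRBB L=BBOW
After move 3 (F): F=GOGW U=WRWB R=WGRR D=YGYY L=BOOO
Query 1: U[2] = W
Query 2: U[1] = R
Query 3: U[0] = W
Query 4: F[2] = G

Answer: W R W G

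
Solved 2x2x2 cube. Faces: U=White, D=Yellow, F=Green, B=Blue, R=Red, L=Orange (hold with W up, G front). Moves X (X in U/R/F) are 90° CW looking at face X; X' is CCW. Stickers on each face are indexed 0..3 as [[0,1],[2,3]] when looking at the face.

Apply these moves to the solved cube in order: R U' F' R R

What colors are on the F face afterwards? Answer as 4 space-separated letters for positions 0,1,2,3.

After move 1 (R): R=RRRR U=WGWG F=GYGY D=YBYB B=WBWB
After move 2 (U'): U=GGWW F=OOGY R=GYRR B=RRWB L=WBOO
After move 3 (F'): F=OYOG U=GGGR R=BYYR D=BOYB L=WWOW
After move 4 (R): R=YBRY U=GYGG F=OOOB D=BWYR B=RRGB
After move 5 (R): R=RYYB U=GOGB F=OWOR D=BGYR B=GRYB
Query: F face = OWOR

Answer: O W O R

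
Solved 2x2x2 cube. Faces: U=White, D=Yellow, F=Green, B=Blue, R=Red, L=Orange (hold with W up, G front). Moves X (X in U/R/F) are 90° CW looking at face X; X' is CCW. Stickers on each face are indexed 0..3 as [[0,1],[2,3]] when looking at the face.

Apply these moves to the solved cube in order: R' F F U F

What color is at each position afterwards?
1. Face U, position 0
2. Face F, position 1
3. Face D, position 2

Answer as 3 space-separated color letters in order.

After move 1 (R'): R=RRRR U=WBWB F=GWGW D=YGYG B=YBYB
After move 2 (F): F=GGWW U=WBOO R=WRBR D=RRYG L=OYOG
After move 3 (F): F=WGWG U=WBGY R=OROR D=BWYG L=OROR
After move 4 (U): U=GWYB F=ORWG R=YBOR B=ORYB L=WGOR
After move 5 (F): F=WOGR U=GWRG R=YBBR D=OYYG L=WBOW
Query 1: U[0] = G
Query 2: F[1] = O
Query 3: D[2] = Y

Answer: G O Y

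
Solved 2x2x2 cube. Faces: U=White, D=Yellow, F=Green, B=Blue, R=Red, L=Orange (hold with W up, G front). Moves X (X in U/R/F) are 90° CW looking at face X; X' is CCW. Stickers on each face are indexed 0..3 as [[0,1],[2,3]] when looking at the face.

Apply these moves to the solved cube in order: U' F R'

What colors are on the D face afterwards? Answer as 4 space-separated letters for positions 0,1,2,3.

After move 1 (U'): U=WWWW F=OOGG R=GGRR B=RRBB L=BBOO
After move 2 (F): F=GOGO U=WWOB R=WGWR D=RGYY L=BYOY
After move 3 (R'): R=GRWW U=WBOR F=GWGB D=ROYO B=YRGB
Query: D face = ROYO

Answer: R O Y O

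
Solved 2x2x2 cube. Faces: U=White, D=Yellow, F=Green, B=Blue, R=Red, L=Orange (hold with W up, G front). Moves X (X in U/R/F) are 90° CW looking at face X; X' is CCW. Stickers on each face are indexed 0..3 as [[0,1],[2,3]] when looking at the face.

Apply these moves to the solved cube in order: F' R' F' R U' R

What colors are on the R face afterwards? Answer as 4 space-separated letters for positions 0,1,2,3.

After move 1 (F'): F=GGGG U=WWRR R=YRYR D=OOYY L=OWOW
After move 2 (R'): R=RRYY U=WBRB F=GWGR D=OGYG B=YBOB
After move 3 (F'): F=WRGG U=WBRY R=GROY D=WWYG L=OBOR
After move 4 (R): R=OGYR U=WRRG F=WWGG D=WOYY B=YBBB
After move 5 (U'): U=RGWR F=OBGG R=WWYR B=OGBB L=YBOR
After move 6 (R): R=YWRW U=RBWG F=OOGY D=WBYO B=RGGB
Query: R face = YWRW

Answer: Y W R W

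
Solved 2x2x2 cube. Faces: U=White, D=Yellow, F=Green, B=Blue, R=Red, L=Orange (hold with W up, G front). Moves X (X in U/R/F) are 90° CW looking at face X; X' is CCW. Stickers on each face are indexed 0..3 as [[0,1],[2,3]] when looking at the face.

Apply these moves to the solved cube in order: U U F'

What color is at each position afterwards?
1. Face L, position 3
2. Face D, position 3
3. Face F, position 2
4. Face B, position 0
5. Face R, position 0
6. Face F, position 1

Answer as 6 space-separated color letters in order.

Answer: W Y B G Y G

Derivation:
After move 1 (U): U=WWWW F=RRGG R=BBRR B=OOBB L=GGOO
After move 2 (U): U=WWWW F=BBGG R=OORR B=GGBB L=RROO
After move 3 (F'): F=BGBG U=WWOR R=YOYR D=ROYY L=RWOW
Query 1: L[3] = W
Query 2: D[3] = Y
Query 3: F[2] = B
Query 4: B[0] = G
Query 5: R[0] = Y
Query 6: F[1] = G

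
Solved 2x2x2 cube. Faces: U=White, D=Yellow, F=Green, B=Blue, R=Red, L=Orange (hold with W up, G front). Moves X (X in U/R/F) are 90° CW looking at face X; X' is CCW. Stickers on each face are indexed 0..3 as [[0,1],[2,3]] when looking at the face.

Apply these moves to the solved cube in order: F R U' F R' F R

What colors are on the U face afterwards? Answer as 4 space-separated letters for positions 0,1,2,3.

After move 1 (F): F=GGGG U=WWOO R=WRWR D=RRYY L=OYOY
After move 2 (R): R=WWRR U=WGOG F=GRGY D=RBYB B=OBWB
After move 3 (U'): U=GGWO F=OYGY R=GRRR B=WWWB L=OBOY
After move 4 (F): F=GOYY U=GGYB R=WROR D=RGYB L=OROB
After move 5 (R'): R=RRWO U=GWYW F=GGYB D=ROYY B=BWGB
After move 6 (F): F=YGBG U=GWBR R=YRWO D=WRYY L=OROO
After move 7 (R): R=WYOR U=GGBG F=YRBY D=WGYB B=RWWB
Query: U face = GGBG

Answer: G G B G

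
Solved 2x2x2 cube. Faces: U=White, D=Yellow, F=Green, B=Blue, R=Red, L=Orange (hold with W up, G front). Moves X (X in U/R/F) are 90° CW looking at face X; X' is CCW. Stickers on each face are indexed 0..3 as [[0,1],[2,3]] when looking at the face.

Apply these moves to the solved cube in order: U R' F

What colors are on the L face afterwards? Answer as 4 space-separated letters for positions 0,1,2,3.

Answer: G Y O R

Derivation:
After move 1 (U): U=WWWW F=RRGG R=BBRR B=OOBB L=GGOO
After move 2 (R'): R=BRBR U=WBWO F=RWGW D=YRYG B=YOYB
After move 3 (F): F=GRWW U=WBOG R=WROR D=BBYG L=GYOR
Query: L face = GYOR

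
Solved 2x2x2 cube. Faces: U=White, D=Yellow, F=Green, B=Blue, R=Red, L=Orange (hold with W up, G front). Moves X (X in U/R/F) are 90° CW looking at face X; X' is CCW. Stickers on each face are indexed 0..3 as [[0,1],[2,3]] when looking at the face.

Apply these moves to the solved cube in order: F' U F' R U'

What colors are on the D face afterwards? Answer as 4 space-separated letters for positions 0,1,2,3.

Answer: G B Y O

Derivation:
After move 1 (F'): F=GGGG U=WWRR R=YRYR D=OOYY L=OWOW
After move 2 (U): U=RWRW F=YRGG R=BBYR B=OWBB L=GGOW
After move 3 (F'): F=RGYG U=RWBY R=OBOR D=GWYY L=GWOR
After move 4 (R): R=OORB U=RGBG F=RWYY D=GBYO B=YWWB
After move 5 (U'): U=GGRB F=GWYY R=RWRB B=OOWB L=YWOR
Query: D face = GBYO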